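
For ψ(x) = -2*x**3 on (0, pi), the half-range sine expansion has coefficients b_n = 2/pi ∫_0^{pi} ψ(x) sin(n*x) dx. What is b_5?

24/125 - 4*pi**2/5

b_5 = 2/pi ∫_0^{pi} (-2*x**3) sin(5*x) dx.
Integrating by parts three times (tabular method), an antiderivative of (-2*x**3) sin(5*x) is 2*x**3*cos(5*x)/5 - 6*x**2*sin(5*x)/25 - 12*x*cos(5*x)/125 + 12*sin(5*x)/625; evaluating from 0 to pi: ∫_{0}^{pi} (-2*x**3) sin(5*x) dx = (2*pi*(6 - 25*pi**2)/125) - (0) = 2*pi*(6 - 25*pi**2)/125.
Hence b_5 = (2/pi)·(2*pi*(6 - 25*pi**2)/125) = 24/125 - 4*pi**2/5.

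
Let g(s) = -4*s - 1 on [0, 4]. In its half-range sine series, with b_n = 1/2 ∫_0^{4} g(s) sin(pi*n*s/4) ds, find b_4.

8/pi

b_4 = 1/2 ∫_0^{4} (-4*s - 1) sin(pi*s) ds.
Integrating by parts (boundary term plus one more integral), an antiderivative of (-4*s - 1) sin(pi*s) is 4*s*cos(pi*s)/pi - 4*sin(pi*s)/pi**2 + cos(pi*s)/pi; evaluating from 0 to 4: ∫_{0}^{4} (-4*s - 1) sin(pi*s) ds = (17/pi) - (1/pi) = 16/pi.
Hence b_4 = (1/2)·(16/pi) = 8/pi.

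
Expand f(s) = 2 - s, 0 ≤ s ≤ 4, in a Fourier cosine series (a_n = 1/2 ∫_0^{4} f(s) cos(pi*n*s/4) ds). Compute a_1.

16/pi**2

a_1 = 1/2 ∫_0^{4} (2 - s) cos(pi*s/4) ds.
Integrating by parts (boundary term plus one more integral), an antiderivative of (2 - s) cos(pi*s/4) is -4*s*sin(pi*s/4)/pi + 8*sin(pi*s/4)/pi - 16*cos(pi*s/4)/pi**2; evaluating from 0 to 4: ∫_{0}^{4} (2 - s) cos(pi*s/4) ds = (16/pi**2) - (-16/pi**2) = 32/pi**2.
Hence a_1 = (1/2)·(32/pi**2) = 16/pi**2.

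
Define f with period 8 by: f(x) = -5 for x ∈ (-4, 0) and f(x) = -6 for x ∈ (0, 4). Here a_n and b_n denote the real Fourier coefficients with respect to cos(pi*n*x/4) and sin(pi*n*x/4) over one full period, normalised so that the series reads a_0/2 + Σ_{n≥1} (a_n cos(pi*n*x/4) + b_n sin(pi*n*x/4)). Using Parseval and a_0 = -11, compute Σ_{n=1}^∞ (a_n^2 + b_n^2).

Parseval: a_0^2/2 + Σ_{n≥1} (a_n^2+b_n^2) = 1/4 ∫_{-4}^{4} f(x)^2 dx = 61.
Subtract a_0^2/2 = 121/2: Σ (a_n^2+b_n^2) = 1/2.

1/2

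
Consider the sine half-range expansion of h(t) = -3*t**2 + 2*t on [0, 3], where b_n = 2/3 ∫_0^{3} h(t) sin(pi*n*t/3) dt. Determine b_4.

21/(2*pi)

b_4 = 2/3 ∫_0^{3} (-3*t**2 + 2*t) sin(4*pi*t/3) dt.
Integrating by parts twice (tabular method), an antiderivative of (-3*t**2 + 2*t) sin(4*pi*t/3) is 9*t**2*cos(4*pi*t/3)/(4*pi) - 27*t*sin(4*pi*t/3)/(8*pi**2) - 3*t*cos(4*pi*t/3)/(2*pi) + 9*sin(4*pi*t/3)/(8*pi**2) - 81*cos(4*pi*t/3)/(32*pi**3); evaluating from 0 to 3: ∫_{0}^{3} (-3*t**2 + 2*t) sin(4*pi*t/3) dt = (9*(-9 + 56*pi**2)/(32*pi**3)) - (-81/(32*pi**3)) = 63/(4*pi).
Hence b_4 = (2/3)·(63/(4*pi)) = 21/(2*pi).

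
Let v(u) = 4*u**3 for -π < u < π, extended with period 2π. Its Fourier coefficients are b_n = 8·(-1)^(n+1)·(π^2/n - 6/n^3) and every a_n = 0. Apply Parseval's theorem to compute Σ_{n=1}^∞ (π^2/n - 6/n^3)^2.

pi**6/14

Parseval: Σ b_n^2 = (1/π) ∫_{-π}^{π} v(u)^2 du = 32*pi**6/7.
b_n^2 = 64·(π^2/n - 6/n^3)^2, so the sum equals (32*pi**6/7)/64 = pi**6/14.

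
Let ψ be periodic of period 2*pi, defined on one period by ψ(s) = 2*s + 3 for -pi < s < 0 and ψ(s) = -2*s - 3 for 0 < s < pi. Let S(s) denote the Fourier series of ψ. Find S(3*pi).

-2*pi

s = 3*pi differs from s = -pi by 2 full period(s), and the series is 2*pi-periodic.
At s = -pi the one-sided limits are ψ(-pi^-) = -2*pi - 3 and ψ(-pi^+) = 3 - 2*pi.
By Dirichlet's theorem the series converges to their average, [(-2*pi - 3) + (3 - 2*pi)]/2 = -2*pi.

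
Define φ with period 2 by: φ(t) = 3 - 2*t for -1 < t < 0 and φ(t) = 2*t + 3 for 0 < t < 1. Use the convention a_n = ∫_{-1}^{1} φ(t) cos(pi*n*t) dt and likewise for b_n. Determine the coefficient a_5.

a_5 = ∫_{-1}^{1} φ(t) cos(5*pi*t) dt.
φ is even and cos(5*pi*t) is even, so the integrand is even and a_5 = 2 ∫_0^{1} φ(t) cos(5*pi*t) dt.
Integrating by parts (boundary term plus one more integral), an antiderivative of (2*t + 3) cos(5*pi*t) is 2*t*sin(5*pi*t)/(5*pi) + 3*sin(5*pi*t)/(5*pi) + 2*cos(5*pi*t)/(25*pi**2); evaluating from 0 to 1: ∫_{0}^{1} (2*t + 3) cos(5*pi*t) dt = (-2/(25*pi**2)) - (2/(25*pi**2)) = -4/(25*pi**2).
Hence a_5 = 2·(-4/(25*pi**2)) = -8/(25*pi**2).

-8/(25*pi**2)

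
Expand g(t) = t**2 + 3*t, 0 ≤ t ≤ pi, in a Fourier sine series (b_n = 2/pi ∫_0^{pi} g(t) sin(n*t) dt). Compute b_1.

b_1 = 2/pi ∫_0^{pi} (t**2 + 3*t) sin(t) dt.
Integrating by parts twice (tabular method), an antiderivative of (t**2 + 3*t) sin(t) is -t**2*cos(t) + 2*t*sin(t) - 3*t*cos(t) + 3*sin(t) + 2*cos(t); evaluating from 0 to pi: ∫_{0}^{pi} (t**2 + 3*t) sin(t) dt = (-2 + 3*pi + pi**2) - (2) = -4 + 3*pi + pi**2.
Hence b_1 = (2/pi)·(-4 + 3*pi + pi**2) = -8/pi + 6 + 2*pi.

-8/pi + 6 + 2*pi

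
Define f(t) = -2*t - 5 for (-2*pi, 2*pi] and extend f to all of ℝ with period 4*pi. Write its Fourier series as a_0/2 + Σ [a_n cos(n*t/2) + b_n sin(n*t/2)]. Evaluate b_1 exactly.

b_1 = (1/(2*pi)) ∫_{-2*pi}^{2*pi} f(t) sin(t/2) dt.
Integrating by parts (boundary term plus one more integral), an antiderivative of (-2*t - 5) sin(t/2) is 4*t*cos(t/2) - 8*sin(t/2) + 10*cos(t/2); evaluating from -2*pi to 2*pi: ∫_{-2*pi}^{2*pi} (-2*t - 5) sin(t/2) dt = (-8*pi - 10) - (-10 + 8*pi) = -16*pi.
Hence b_1 = (1/(2*pi))·(-16*pi) = -8.

-8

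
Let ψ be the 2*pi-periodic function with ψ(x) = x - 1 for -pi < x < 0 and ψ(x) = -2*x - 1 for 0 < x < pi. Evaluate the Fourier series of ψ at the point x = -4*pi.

x = -4*pi differs from x = 0 by -2 full period(s), and the series is 2*pi-periodic.
ψ is continuous at x = 0 with value -1, so the series converges to -1 there.

-1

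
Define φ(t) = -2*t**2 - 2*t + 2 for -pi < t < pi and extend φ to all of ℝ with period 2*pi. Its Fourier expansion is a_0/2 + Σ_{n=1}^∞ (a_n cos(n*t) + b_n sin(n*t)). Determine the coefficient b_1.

b_1 = 1/pi ∫_{-pi}^{pi} φ(t) sin(t) dt.
Integrating by parts twice (tabular method), an antiderivative of (-2*t**2 - 2*t + 2) sin(t) is 2*t**2*cos(t) - 4*t*sin(t) + 2*t*cos(t) - 2*sin(t) - 6*cos(t); evaluating from -pi to pi: ∫_{-pi}^{pi} (-2*t**2 - 2*t + 2) sin(t) dt = (-2*pi**2 - 2*pi + 6) - (-2*pi**2 + 6 + 2*pi) = -4*pi.
Hence b_1 = (1/pi)·(-4*pi) = -4.

-4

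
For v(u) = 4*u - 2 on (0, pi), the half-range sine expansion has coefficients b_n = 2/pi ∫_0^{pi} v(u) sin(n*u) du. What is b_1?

8 - 8/pi

b_1 = 2/pi ∫_0^{pi} (4*u - 2) sin(u) du.
Integrating by parts (boundary term plus one more integral), an antiderivative of (4*u - 2) sin(u) is -4*u*cos(u) + 4*sin(u) + 2*cos(u); evaluating from 0 to pi: ∫_{0}^{pi} (4*u - 2) sin(u) du = (-2 + 4*pi) - (2) = -4 + 4*pi.
Hence b_1 = (2/pi)·(-4 + 4*pi) = 8 - 8/pi.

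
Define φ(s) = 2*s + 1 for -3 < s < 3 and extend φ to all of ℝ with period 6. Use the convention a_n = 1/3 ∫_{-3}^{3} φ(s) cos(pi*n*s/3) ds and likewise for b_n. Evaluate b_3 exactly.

4/pi

b_3 = 1/3 ∫_{-3}^{3} φ(s) sin(pi*s) ds.
Integrating by parts (boundary term plus one more integral), an antiderivative of (2*s + 1) sin(pi*s) is -2*s*cos(pi*s)/pi + 2*sin(pi*s)/pi**2 - cos(pi*s)/pi; evaluating from -3 to 3: ∫_{-3}^{3} (2*s + 1) sin(pi*s) ds = (7/pi) - (-5/pi) = 12/pi.
Hence b_3 = (1/3)·(12/pi) = 4/pi.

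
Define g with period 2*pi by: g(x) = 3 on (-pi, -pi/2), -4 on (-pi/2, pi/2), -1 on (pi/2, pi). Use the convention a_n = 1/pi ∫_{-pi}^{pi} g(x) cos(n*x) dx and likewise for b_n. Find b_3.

-4/(3*pi)

b_3 = 1/pi ∫_{-pi}^{pi} g(x) sin(3*x) dx.
Split the integral at the breakpoints.
Directly, an antiderivative of (3) sin(3*x) is -cos(3*x); evaluating from -pi to -pi/2: ∫_{-pi}^{-pi/2} (3) sin(3*x) dx = (0) - (1) = -1.
Directly, an antiderivative of (-4) sin(3*x) is 4*cos(3*x)/3; evaluating from -pi/2 to pi/2: ∫_{-pi/2}^{pi/2} (-4) sin(3*x) dx = (0) - (0) = 0.
Directly, an antiderivative of (-1) sin(3*x) is cos(3*x)/3; evaluating from pi/2 to pi: ∫_{pi/2}^{pi} (-1) sin(3*x) dx = (-1/3) - (0) = -1/3.
Summing the pieces and multiplying by (1/pi) gives b_3 = -4/(3*pi).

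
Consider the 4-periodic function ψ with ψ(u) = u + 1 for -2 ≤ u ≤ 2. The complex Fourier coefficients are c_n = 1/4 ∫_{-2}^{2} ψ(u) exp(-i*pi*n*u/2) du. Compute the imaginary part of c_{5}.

-2/(5*pi)

Since ψ is real-valued, Im(c_{5}) = -1/4 ∫_{-2}^{2} ψ(u) sin(5*pi*u/2) du = -b_{5}/2.
Integrating by parts (boundary term plus one more integral), an antiderivative of (u + 1) sin(5*pi*u/2) is -2*u*cos(5*pi*u/2)/(5*pi) + 4*sin(5*pi*u/2)/(25*pi**2) - 2*cos(5*pi*u/2)/(5*pi); evaluating from -2 to 2: ∫_{-2}^{2} (u + 1) sin(5*pi*u/2) du = (6/(5*pi)) - (-2/(5*pi)) = 8/(5*pi).
Hence Im(c_{5}) = (-1/4)·(8/(5*pi)) = -2/(5*pi).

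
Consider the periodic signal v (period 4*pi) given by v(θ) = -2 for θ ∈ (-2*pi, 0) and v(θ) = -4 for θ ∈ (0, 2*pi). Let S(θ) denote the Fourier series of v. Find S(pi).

-4

v is continuous at θ = pi with value -4, so the series converges to -4 there.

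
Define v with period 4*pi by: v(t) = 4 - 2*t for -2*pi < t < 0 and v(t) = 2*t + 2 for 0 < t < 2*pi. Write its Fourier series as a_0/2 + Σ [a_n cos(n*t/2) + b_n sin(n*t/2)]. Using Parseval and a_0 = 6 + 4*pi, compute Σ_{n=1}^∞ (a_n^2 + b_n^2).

2 + 8*pi**2/3

Parseval: a_0^2/2 + Σ_{n≥1} (a_n^2+b_n^2) = (1/(2*pi)) ∫_{-2*pi}^{2*pi} v(t)^2 dt = 20 + 24*pi + 32*pi**2/3.
Subtract a_0^2/2 = 2*(3 + 2*pi)**2: Σ (a_n^2+b_n^2) = 2 + 8*pi**2/3.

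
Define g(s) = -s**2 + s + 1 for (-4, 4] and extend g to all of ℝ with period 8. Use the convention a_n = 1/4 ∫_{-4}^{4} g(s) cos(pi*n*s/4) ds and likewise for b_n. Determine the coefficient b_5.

b_5 = 1/4 ∫_{-4}^{4} g(s) sin(5*pi*s/4) ds.
Integrating by parts twice (tabular method), an antiderivative of (-s**2 + s + 1) sin(5*pi*s/4) is 4*s**2*cos(5*pi*s/4)/(5*pi) - 32*s*sin(5*pi*s/4)/(25*pi**2) - 4*s*cos(5*pi*s/4)/(5*pi) + 16*sin(5*pi*s/4)/(25*pi**2) - 4*cos(5*pi*s/4)/(5*pi) - 128*cos(5*pi*s/4)/(125*pi**3); evaluating from -4 to 4: ∫_{-4}^{4} (-s**2 + s + 1) sin(5*pi*s/4) ds = (4*(32 - 275*pi**2)/(125*pi**3)) - (4*(32 - 475*pi**2)/(125*pi**3)) = 32/(5*pi).
Hence b_5 = (1/4)·(32/(5*pi)) = 8/(5*pi).

8/(5*pi)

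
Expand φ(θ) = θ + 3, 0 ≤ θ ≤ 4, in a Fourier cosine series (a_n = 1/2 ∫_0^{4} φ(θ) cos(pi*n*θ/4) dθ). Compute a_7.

a_7 = 1/2 ∫_0^{4} (θ + 3) cos(7*pi*θ/4) dθ.
Integrating by parts (boundary term plus one more integral), an antiderivative of (θ + 3) cos(7*pi*θ/4) is 4*θ*sin(7*pi*θ/4)/(7*pi) + 12*sin(7*pi*θ/4)/(7*pi) + 16*cos(7*pi*θ/4)/(49*pi**2); evaluating from 0 to 4: ∫_{0}^{4} (θ + 3) cos(7*pi*θ/4) dθ = (-16/(49*pi**2)) - (16/(49*pi**2)) = -32/(49*pi**2).
Hence a_7 = (1/2)·(-32/(49*pi**2)) = -16/(49*pi**2).

-16/(49*pi**2)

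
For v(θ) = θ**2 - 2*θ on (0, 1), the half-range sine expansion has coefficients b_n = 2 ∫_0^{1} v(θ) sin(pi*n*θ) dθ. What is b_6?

1/(3*pi)

b_6 = 2 ∫_0^{1} (θ**2 - 2*θ) sin(6*pi*θ) dθ.
Integrating by parts twice (tabular method), an antiderivative of (θ**2 - 2*θ) sin(6*pi*θ) is -θ**2*cos(6*pi*θ)/(6*pi) + θ*sin(6*pi*θ)/(18*pi**2) + θ*cos(6*pi*θ)/(3*pi) - sin(6*pi*θ)/(18*pi**2) + cos(6*pi*θ)/(108*pi**3); evaluating from 0 to 1: ∫_{0}^{1} (θ**2 - 2*θ) sin(6*pi*θ) dθ = ((1 + 18*pi**2)/(108*pi**3)) - (1/(108*pi**3)) = 1/(6*pi).
Hence b_6 = 2·(1/(6*pi)) = 1/(3*pi).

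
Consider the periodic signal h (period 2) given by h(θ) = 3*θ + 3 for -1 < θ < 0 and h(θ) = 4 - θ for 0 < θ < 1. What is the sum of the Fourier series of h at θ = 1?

3/2

At θ = 1 the one-sided limits are h(1^-) = 3 and h(1^+) = 0.
By Dirichlet's theorem the series converges to their average, [(3) + (0)]/2 = 3/2.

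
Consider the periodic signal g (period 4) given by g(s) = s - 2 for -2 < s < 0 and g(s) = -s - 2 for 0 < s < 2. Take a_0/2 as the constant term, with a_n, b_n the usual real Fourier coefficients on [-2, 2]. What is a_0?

-6

a_0 = 1/2 ∫_{-2}^{2} g(s) ds = 1/2 · (-12) = -6.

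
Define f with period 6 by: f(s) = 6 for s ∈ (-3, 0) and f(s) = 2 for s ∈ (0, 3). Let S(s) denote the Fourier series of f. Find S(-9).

4

s = -9 differs from s = 3 by -2 full period(s), and the series is 6-periodic.
At s = 3 the one-sided limits are f(3^-) = 2 and f(3^+) = 6.
By Dirichlet's theorem the series converges to their average, [(2) + (6)]/2 = 4.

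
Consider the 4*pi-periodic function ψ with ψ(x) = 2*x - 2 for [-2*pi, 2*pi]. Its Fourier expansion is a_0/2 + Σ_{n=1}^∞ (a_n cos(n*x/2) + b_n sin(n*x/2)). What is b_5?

b_5 = (1/(2*pi)) ∫_{-2*pi}^{2*pi} ψ(x) sin(5*x/2) dx.
Integrating by parts (boundary term plus one more integral), an antiderivative of (2*x - 2) sin(5*x/2) is -4*x*cos(5*x/2)/5 + 8*sin(5*x/2)/25 + 4*cos(5*x/2)/5; evaluating from -2*pi to 2*pi: ∫_{-2*pi}^{2*pi} (2*x - 2) sin(5*x/2) dx = (-4/5 + 8*pi/5) - (-8*pi/5 - 4/5) = 16*pi/5.
Hence b_5 = (1/(2*pi))·(16*pi/5) = 8/5.

8/5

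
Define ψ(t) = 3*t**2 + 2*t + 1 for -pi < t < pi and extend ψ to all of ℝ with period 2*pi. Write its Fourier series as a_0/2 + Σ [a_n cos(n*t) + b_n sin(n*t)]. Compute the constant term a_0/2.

a_0 = 1/pi ∫_{-pi}^{pi} ψ(t) dt = 1/pi · (2*pi*(1 + pi**2)) = 2 + 2*pi**2.
So the constant term a_0/2 = 1 + pi**2.

1 + pi**2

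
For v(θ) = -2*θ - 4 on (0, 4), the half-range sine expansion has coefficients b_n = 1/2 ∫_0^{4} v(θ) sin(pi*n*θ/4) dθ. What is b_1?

b_1 = 1/2 ∫_0^{4} (-2*θ - 4) sin(pi*θ/4) dθ.
Integrating by parts (boundary term plus one more integral), an antiderivative of (-2*θ - 4) sin(pi*θ/4) is 8*θ*cos(pi*θ/4)/pi - 32*sin(pi*θ/4)/pi**2 + 16*cos(pi*θ/4)/pi; evaluating from 0 to 4: ∫_{0}^{4} (-2*θ - 4) sin(pi*θ/4) dθ = (-48/pi) - (16/pi) = -64/pi.
Hence b_1 = (1/2)·(-64/pi) = -32/pi.

-32/pi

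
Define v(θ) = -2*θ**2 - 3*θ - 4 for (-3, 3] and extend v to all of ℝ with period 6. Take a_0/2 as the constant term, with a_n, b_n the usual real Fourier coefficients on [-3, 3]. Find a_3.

8/pi**2

a_3 = 1/3 ∫_{-3}^{3} v(θ) cos(pi*θ) dθ.
Integrating by parts twice (tabular method), an antiderivative of (-2*θ**2 - 3*θ - 4) cos(pi*θ) is -2*θ**2*sin(pi*θ)/pi - 3*θ*sin(pi*θ)/pi - 4*θ*cos(pi*θ)/pi**2 - 4*sin(pi*θ)/pi + 4*sin(pi*θ)/pi**3 - 3*cos(pi*θ)/pi**2; evaluating from -3 to 3: ∫_{-3}^{3} (-2*θ**2 - 3*θ - 4) cos(pi*θ) dθ = (15/pi**2) - (-9/pi**2) = 24/pi**2.
Hence a_3 = (1/3)·(24/pi**2) = 8/pi**2.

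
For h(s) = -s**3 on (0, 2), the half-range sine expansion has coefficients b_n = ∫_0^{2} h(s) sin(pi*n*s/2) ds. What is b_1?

-16/pi + 96/pi**3

b_1 = ∫_0^{2} (-s**3) sin(pi*s/2) ds.
Integrating by parts three times (tabular method), an antiderivative of (-s**3) sin(pi*s/2) is 2*s**3*cos(pi*s/2)/pi - 12*s**2*sin(pi*s/2)/pi**2 - 48*s*cos(pi*s/2)/pi**3 + 96*sin(pi*s/2)/pi**4; evaluating from 0 to 2: ∫_{0}^{2} (-s**3) sin(pi*s/2) ds = (-16/pi + 96/pi**3) - (0) = -16/pi + 96/pi**3.
Hence b_1 = -16/pi + 96/pi**3.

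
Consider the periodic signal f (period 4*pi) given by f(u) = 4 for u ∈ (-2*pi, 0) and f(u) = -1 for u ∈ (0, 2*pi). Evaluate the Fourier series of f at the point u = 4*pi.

3/2

u = 4*pi differs from u = 0 by 1 full period(s), and the series is 4*pi-periodic.
At u = 0 the one-sided limits are f(0^-) = 4 and f(0^+) = -1.
By Dirichlet's theorem the series converges to their average, [(4) + (-1)]/2 = 3/2.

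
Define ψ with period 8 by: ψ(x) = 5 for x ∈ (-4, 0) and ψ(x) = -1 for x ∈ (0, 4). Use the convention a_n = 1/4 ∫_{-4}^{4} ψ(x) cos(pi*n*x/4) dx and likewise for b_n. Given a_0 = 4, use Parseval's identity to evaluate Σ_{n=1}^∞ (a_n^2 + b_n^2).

Parseval: a_0^2/2 + Σ_{n≥1} (a_n^2+b_n^2) = 1/4 ∫_{-4}^{4} ψ(x)^2 dx = 26.
Subtract a_0^2/2 = 8: Σ (a_n^2+b_n^2) = 18.

18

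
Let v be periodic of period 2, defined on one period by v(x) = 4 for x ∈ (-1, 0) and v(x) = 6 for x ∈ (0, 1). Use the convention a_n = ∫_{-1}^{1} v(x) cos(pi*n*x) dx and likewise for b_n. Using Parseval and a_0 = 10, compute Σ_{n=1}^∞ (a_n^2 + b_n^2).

Parseval: a_0^2/2 + Σ_{n≥1} (a_n^2+b_n^2) = ∫_{-1}^{1} v(x)^2 dx = 52.
Subtract a_0^2/2 = 50: Σ (a_n^2+b_n^2) = 2.

2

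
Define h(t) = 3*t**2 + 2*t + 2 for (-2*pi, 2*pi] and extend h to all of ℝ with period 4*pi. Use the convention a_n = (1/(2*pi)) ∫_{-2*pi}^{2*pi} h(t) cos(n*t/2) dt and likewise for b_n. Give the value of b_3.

b_3 = (1/(2*pi)) ∫_{-2*pi}^{2*pi} h(t) sin(3*t/2) dt.
Integrating by parts twice (tabular method), an antiderivative of (3*t**2 + 2*t + 2) sin(3*t/2) is -2*t**2*cos(3*t/2) + 8*t*sin(3*t/2)/3 - 4*t*cos(3*t/2)/3 + 8*sin(3*t/2)/9 + 4*cos(3*t/2)/9; evaluating from -2*pi to 2*pi: ∫_{-2*pi}^{2*pi} (3*t**2 + 2*t + 2) sin(3*t/2) dt = (-4/9 + 8*pi/3 + 8*pi**2) - (-8*pi/3 - 4/9 + 8*pi**2) = 16*pi/3.
Hence b_3 = (1/(2*pi))·(16*pi/3) = 8/3.

8/3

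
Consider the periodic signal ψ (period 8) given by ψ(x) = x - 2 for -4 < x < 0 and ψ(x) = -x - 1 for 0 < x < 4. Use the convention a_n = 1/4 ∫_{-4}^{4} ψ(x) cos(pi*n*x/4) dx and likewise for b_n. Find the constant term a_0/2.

-7/2

a_0 = 1/4 ∫_{-4}^{4} ψ(x) dx = 1/4 · (-28) = -7.
So the constant term a_0/2 = -7/2.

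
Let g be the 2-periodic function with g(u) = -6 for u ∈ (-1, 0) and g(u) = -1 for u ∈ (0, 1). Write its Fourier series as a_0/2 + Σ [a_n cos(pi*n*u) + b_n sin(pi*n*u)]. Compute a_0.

-7

a_0 = ∫_{-1}^{1} g(u) du = -7.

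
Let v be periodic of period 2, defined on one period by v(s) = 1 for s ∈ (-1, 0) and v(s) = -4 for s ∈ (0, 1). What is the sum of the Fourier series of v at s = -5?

-3/2

s = -5 differs from s = -1 by -2 full period(s), and the series is 2-periodic.
At s = -1 the one-sided limits are v(-1^-) = -4 and v(-1^+) = 1.
By Dirichlet's theorem the series converges to their average, [(-4) + (1)]/2 = -3/2.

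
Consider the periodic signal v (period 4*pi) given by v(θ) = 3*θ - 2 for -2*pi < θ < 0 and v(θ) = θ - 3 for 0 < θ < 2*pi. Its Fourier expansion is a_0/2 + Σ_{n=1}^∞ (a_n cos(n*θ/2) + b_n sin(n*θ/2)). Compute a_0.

-2*pi - 5

a_0 = (1/(2*pi)) ∫_{-2*pi}^{2*pi} v(θ) dθ = (1/(2*pi)) · (-2*pi*(5 + 2*pi)) = -2*pi - 5.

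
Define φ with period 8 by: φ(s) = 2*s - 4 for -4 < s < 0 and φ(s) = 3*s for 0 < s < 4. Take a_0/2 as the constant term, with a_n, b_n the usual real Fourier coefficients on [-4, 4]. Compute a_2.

0

a_2 = 1/4 ∫_{-4}^{4} φ(s) cos(pi*s/2) ds.
Split the integral at the breakpoints.
Integrating by parts (boundary term plus one more integral), an antiderivative of (2*s - 4) cos(pi*s/2) is 4*s*sin(pi*s/2)/pi - 8*sin(pi*s/2)/pi + 8*cos(pi*s/2)/pi**2; evaluating from -4 to 0: ∫_{-4}^{0} (2*s - 4) cos(pi*s/2) ds = (8/pi**2) - (8/pi**2) = 0.
Integrating by parts (boundary term plus one more integral), an antiderivative of (3*s) cos(pi*s/2) is 6*s*sin(pi*s/2)/pi + 12*cos(pi*s/2)/pi**2; evaluating from 0 to 4: ∫_{0}^{4} (3*s) cos(pi*s/2) ds = (12/pi**2) - (12/pi**2) = 0.
Summing the pieces and multiplying by (1/4) gives a_2 = 0.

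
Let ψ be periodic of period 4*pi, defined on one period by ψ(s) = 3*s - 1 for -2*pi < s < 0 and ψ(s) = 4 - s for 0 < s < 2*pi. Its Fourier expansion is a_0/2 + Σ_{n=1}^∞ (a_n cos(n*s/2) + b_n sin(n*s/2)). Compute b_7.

2*(5 + 2*pi)/(7*pi)

b_7 = (1/(2*pi)) ∫_{-2*pi}^{2*pi} ψ(s) sin(7*s/2) ds.
Split the integral at the breakpoints.
Integrating by parts (boundary term plus one more integral), an antiderivative of (3*s - 1) sin(7*s/2) is -6*s*cos(7*s/2)/7 + 12*sin(7*s/2)/49 + 2*cos(7*s/2)/7; evaluating from -2*pi to 0: ∫_{-2*pi}^{0} (3*s - 1) sin(7*s/2) ds = (2/7) - (-12*pi/7 - 2/7) = 4/7 + 12*pi/7.
Integrating by parts (boundary term plus one more integral), an antiderivative of (4 - s) sin(7*s/2) is 2*s*cos(7*s/2)/7 - 4*sin(7*s/2)/49 - 8*cos(7*s/2)/7; evaluating from 0 to 2*pi: ∫_{0}^{2*pi} (4 - s) sin(7*s/2) ds = (8/7 - 4*pi/7) - (-8/7) = 16/7 - 4*pi/7.
Summing the pieces and multiplying by (1/(2*pi)) gives b_7 = 2*(5 + 2*pi)/(7*pi).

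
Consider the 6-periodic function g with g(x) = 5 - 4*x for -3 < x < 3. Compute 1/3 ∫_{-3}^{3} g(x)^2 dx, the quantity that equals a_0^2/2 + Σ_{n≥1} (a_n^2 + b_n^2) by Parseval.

1/3 ∫_{-3}^{3} g(x)^2 dx = 1/3 · (438) = 146.

146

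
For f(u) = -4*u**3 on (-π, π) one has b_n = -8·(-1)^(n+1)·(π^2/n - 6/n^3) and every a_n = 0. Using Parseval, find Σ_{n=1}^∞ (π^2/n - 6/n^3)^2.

Parseval: Σ b_n^2 = (1/π) ∫_{-π}^{π} f(u)^2 du = 32*pi**6/7.
b_n^2 = 64·(π^2/n - 6/n^3)^2, so the sum equals (32*pi**6/7)/64 = pi**6/14.

pi**6/14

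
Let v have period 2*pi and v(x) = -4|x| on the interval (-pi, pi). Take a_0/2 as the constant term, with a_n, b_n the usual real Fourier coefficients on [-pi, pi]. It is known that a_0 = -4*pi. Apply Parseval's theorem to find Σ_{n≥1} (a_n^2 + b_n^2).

8*pi**2/3

Parseval: a_0^2/2 + Σ_{n≥1} (a_n^2+b_n^2) = 1/pi ∫_{-pi}^{pi} v(x)^2 dx = 32*pi**2/3.
Subtract a_0^2/2 = 8*pi**2: Σ (a_n^2+b_n^2) = 8*pi**2/3.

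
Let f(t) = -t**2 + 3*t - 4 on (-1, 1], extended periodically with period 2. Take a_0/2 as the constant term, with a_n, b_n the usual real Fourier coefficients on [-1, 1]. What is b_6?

b_6 = ∫_{-1}^{1} f(t) sin(6*pi*t) dt.
Integrating by parts twice (tabular method), an antiderivative of (-t**2 + 3*t - 4) sin(6*pi*t) is t**2*cos(6*pi*t)/(6*pi) - t*sin(6*pi*t)/(18*pi**2) - t*cos(6*pi*t)/(2*pi) + sin(6*pi*t)/(12*pi**2) - cos(6*pi*t)/(108*pi**3) + 2*cos(6*pi*t)/(3*pi); evaluating from -1 to 1: ∫_{-1}^{1} (-t**2 + 3*t - 4) sin(6*pi*t) dt = ((-1 + 36*pi**2)/(108*pi**3)) - ((-1 + 144*pi**2)/(108*pi**3)) = -1/pi.
Hence b_6 = -1/pi.

-1/pi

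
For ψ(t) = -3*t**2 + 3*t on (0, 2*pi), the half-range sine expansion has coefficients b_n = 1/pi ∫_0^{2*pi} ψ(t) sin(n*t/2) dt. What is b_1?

b_1 = 1/pi ∫_0^{2*pi} (-3*t**2 + 3*t) sin(t/2) dt.
Integrating by parts twice (tabular method), an antiderivative of (-3*t**2 + 3*t) sin(t/2) is 6*t**2*cos(t/2) - 24*t*sin(t/2) - 6*t*cos(t/2) + 12*sin(t/2) - 48*cos(t/2); evaluating from 0 to 2*pi: ∫_{0}^{2*pi} (-3*t**2 + 3*t) sin(t/2) dt = (-24*pi**2 + 12*pi + 48) - (-48) = -24*pi**2 + 12*pi + 96.
Hence b_1 = (1/pi)·(-24*pi**2 + 12*pi + 96) = -24*pi + 12 + 96/pi.

-24*pi + 12 + 96/pi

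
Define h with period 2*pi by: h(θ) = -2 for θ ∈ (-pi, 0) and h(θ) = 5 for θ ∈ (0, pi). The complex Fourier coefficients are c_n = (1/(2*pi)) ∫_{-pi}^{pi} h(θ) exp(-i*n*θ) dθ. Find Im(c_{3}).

Since h is real-valued, Im(c_{3}) = -(1/(2*pi)) ∫_{-pi}^{pi} h(θ) sin(3*θ) dθ = -b_{3}/2.
Split the integral at the breakpoints.
Directly, an antiderivative of (-2) sin(3*θ) is 2*cos(3*θ)/3; evaluating from -pi to 0: ∫_{-pi}^{0} (-2) sin(3*θ) dθ = (2/3) - (-2/3) = 4/3.
Directly, an antiderivative of (5) sin(3*θ) is -5*cos(3*θ)/3; evaluating from 0 to pi: ∫_{0}^{pi} (5) sin(3*θ) dθ = (5/3) - (-5/3) = 10/3.
So ∫_{-pi}^{pi} h(θ) sin(3*θ) dθ = 14/3.
Hence Im(c_{3}) = (-1/(2*pi))·(14/3) = -7/(3*pi).

-7/(3*pi)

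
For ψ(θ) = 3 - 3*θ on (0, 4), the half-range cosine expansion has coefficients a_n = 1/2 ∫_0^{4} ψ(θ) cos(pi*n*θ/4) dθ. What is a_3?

a_3 = 1/2 ∫_0^{4} (3 - 3*θ) cos(3*pi*θ/4) dθ.
Integrating by parts (boundary term plus one more integral), an antiderivative of (3 - 3*θ) cos(3*pi*θ/4) is -4*θ*sin(3*pi*θ/4)/pi + 4*sin(3*pi*θ/4)/pi - 16*cos(3*pi*θ/4)/(3*pi**2); evaluating from 0 to 4: ∫_{0}^{4} (3 - 3*θ) cos(3*pi*θ/4) dθ = (16/(3*pi**2)) - (-16/(3*pi**2)) = 32/(3*pi**2).
Hence a_3 = (1/2)·(32/(3*pi**2)) = 16/(3*pi**2).

16/(3*pi**2)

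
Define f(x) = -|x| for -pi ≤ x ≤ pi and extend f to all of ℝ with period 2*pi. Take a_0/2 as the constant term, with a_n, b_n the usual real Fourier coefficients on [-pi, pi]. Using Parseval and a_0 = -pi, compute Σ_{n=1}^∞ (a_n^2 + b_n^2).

Parseval: a_0^2/2 + Σ_{n≥1} (a_n^2+b_n^2) = 1/pi ∫_{-pi}^{pi} f(x)^2 dx = 2*pi**2/3.
Subtract a_0^2/2 = pi**2/2: Σ (a_n^2+b_n^2) = pi**2/6.

pi**2/6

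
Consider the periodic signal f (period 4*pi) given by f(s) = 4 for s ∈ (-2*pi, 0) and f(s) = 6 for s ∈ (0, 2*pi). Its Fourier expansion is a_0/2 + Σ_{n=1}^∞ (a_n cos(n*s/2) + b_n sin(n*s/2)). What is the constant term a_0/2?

a_0 = (1/(2*pi)) ∫_{-2*pi}^{2*pi} f(s) ds = (1/(2*pi)) · (20*pi) = 10.
So the constant term a_0/2 = 5.

5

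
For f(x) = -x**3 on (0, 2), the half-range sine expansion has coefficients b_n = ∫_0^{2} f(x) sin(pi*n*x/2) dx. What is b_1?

-16/pi + 96/pi**3

b_1 = ∫_0^{2} (-x**3) sin(pi*x/2) dx.
Integrating by parts three times (tabular method), an antiderivative of (-x**3) sin(pi*x/2) is 2*x**3*cos(pi*x/2)/pi - 12*x**2*sin(pi*x/2)/pi**2 - 48*x*cos(pi*x/2)/pi**3 + 96*sin(pi*x/2)/pi**4; evaluating from 0 to 2: ∫_{0}^{2} (-x**3) sin(pi*x/2) dx = (-16/pi + 96/pi**3) - (0) = -16/pi + 96/pi**3.
Hence b_1 = -16/pi + 96/pi**3.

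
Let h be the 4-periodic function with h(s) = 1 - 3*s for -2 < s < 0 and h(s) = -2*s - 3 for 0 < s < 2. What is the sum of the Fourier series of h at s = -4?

s = -4 differs from s = 0 by -1 full period(s), and the series is 4-periodic.
At s = 0 the one-sided limits are h(0^-) = 1 and h(0^+) = -3.
By Dirichlet's theorem the series converges to their average, [(1) + (-3)]/2 = -1.

-1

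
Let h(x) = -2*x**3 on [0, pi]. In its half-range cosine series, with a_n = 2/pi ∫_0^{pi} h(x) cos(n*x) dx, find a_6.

-pi/3

a_6 = 2/pi ∫_0^{pi} (-2*x**3) cos(6*x) dx.
Integrating by parts three times (tabular method), an antiderivative of (-2*x**3) cos(6*x) is -x**3*sin(6*x)/3 - x**2*cos(6*x)/6 + x*sin(6*x)/18 + cos(6*x)/108; evaluating from 0 to pi: ∫_{0}^{pi} (-2*x**3) cos(6*x) dx = (1/108 - pi**2/6) - (1/108) = -pi**2/6.
Hence a_6 = (2/pi)·(-pi**2/6) = -pi/3.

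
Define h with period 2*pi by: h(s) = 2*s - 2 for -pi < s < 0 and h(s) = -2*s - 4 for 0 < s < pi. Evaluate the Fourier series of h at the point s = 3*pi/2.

s = 3*pi/2 differs from s = -pi/2 by 1 full period(s), and the series is 2*pi-periodic.
h is continuous at s = -pi/2 with value -pi - 2, so the series converges to -pi - 2 there.

-pi - 2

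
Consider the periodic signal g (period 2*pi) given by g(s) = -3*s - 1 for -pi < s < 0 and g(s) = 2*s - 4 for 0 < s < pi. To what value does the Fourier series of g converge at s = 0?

At s = 0 the one-sided limits are g(0^-) = -1 and g(0^+) = -4.
By Dirichlet's theorem the series converges to their average, [(-1) + (-4)]/2 = -5/2.

-5/2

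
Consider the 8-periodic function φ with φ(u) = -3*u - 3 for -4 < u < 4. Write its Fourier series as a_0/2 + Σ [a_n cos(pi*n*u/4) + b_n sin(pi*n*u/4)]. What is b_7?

-24/(7*pi)

b_7 = 1/4 ∫_{-4}^{4} φ(u) sin(7*pi*u/4) du.
Integrating by parts (boundary term plus one more integral), an antiderivative of (-3*u - 3) sin(7*pi*u/4) is 12*u*cos(7*pi*u/4)/(7*pi) - 48*sin(7*pi*u/4)/(49*pi**2) + 12*cos(7*pi*u/4)/(7*pi); evaluating from -4 to 4: ∫_{-4}^{4} (-3*u - 3) sin(7*pi*u/4) du = (-60/(7*pi)) - (36/(7*pi)) = -96/(7*pi).
Hence b_7 = (1/4)·(-96/(7*pi)) = -24/(7*pi).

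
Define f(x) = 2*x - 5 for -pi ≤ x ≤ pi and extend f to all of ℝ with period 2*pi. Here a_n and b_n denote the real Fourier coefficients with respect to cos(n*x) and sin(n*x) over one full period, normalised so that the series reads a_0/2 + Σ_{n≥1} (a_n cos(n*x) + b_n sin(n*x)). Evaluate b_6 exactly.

-2/3

b_6 = 1/pi ∫_{-pi}^{pi} f(x) sin(6*x) dx.
Integrating by parts (boundary term plus one more integral), an antiderivative of (2*x - 5) sin(6*x) is -x*cos(6*x)/3 + sin(6*x)/18 + 5*cos(6*x)/6; evaluating from -pi to pi: ∫_{-pi}^{pi} (2*x - 5) sin(6*x) dx = (5/6 - pi/3) - (5/6 + pi/3) = -2*pi/3.
Hence b_6 = (1/pi)·(-2*pi/3) = -2/3.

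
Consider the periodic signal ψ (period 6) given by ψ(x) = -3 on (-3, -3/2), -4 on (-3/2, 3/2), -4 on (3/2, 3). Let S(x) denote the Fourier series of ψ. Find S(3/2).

ψ is continuous at x = 3/2 with value -4, so the series converges to -4 there.

-4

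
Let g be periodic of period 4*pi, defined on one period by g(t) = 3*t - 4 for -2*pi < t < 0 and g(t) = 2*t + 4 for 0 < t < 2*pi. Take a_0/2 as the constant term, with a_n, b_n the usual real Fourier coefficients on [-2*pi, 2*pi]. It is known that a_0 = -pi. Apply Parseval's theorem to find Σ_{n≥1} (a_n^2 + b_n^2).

Parseval: a_0^2/2 + Σ_{n≥1} (a_n^2+b_n^2) = (1/(2*pi)) ∫_{-2*pi}^{2*pi} g(t)^2 dt = 32 + 40*pi + 52*pi**2/3.
Subtract a_0^2/2 = pi**2/2: Σ (a_n^2+b_n^2) = 32 + 40*pi + 101*pi**2/6.

32 + 40*pi + 101*pi**2/6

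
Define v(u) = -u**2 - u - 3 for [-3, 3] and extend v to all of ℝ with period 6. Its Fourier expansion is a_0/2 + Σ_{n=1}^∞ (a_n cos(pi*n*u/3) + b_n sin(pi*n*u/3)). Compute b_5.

b_5 = 1/3 ∫_{-3}^{3} v(u) sin(5*pi*u/3) du.
Integrating by parts twice (tabular method), an antiderivative of (-u**2 - u - 3) sin(5*pi*u/3) is 3*u**2*cos(5*pi*u/3)/(5*pi) - 18*u*sin(5*pi*u/3)/(25*pi**2) + 3*u*cos(5*pi*u/3)/(5*pi) - 9*sin(5*pi*u/3)/(25*pi**2) - 54*cos(5*pi*u/3)/(125*pi**3) + 9*cos(5*pi*u/3)/(5*pi); evaluating from -3 to 3: ∫_{-3}^{3} (-u**2 - u - 3) sin(5*pi*u/3) du = (-9/pi + 54/(125*pi**3)) - (27*(2 - 25*pi**2)/(125*pi**3)) = -18/(5*pi).
Hence b_5 = (1/3)·(-18/(5*pi)) = -6/(5*pi).

-6/(5*pi)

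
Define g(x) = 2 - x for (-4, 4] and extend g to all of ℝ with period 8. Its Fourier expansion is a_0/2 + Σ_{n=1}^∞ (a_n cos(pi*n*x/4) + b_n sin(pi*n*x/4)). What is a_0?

4

a_0 = 1/4 ∫_{-4}^{4} g(x) dx = 1/4 · (16) = 4.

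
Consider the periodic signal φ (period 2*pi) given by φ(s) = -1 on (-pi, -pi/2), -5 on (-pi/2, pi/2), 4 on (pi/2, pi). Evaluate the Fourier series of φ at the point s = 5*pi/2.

-1/2

s = 5*pi/2 differs from s = pi/2 by 1 full period(s), and the series is 2*pi-periodic.
At s = pi/2 the one-sided limits are φ(pi/2^-) = -5 and φ(pi/2^+) = 4.
By Dirichlet's theorem the series converges to their average, [(-5) + (4)]/2 = -1/2.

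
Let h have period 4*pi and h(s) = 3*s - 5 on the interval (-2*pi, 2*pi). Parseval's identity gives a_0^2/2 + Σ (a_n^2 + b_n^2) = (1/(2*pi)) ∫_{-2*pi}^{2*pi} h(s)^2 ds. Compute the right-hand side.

(1/(2*pi)) ∫_{-2*pi}^{2*pi} h(s)^2 ds = (1/(2*pi)) · (100*pi + 48*pi**3) = 50 + 24*pi**2.

50 + 24*pi**2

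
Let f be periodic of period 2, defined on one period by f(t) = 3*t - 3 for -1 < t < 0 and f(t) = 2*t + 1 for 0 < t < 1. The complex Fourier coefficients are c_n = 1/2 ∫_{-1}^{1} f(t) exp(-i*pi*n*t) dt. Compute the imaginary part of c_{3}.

Since f is real-valued, Im(c_{3}) = -1/2 ∫_{-1}^{1} f(t) sin(3*pi*t) dt = -b_{3}/2.
Split the integral at the breakpoints.
Integrating by parts (boundary term plus one more integral), an antiderivative of (3*t - 3) sin(3*pi*t) is -t*cos(3*pi*t)/pi + sin(3*pi*t)/(3*pi**2) + cos(3*pi*t)/pi; evaluating from -1 to 0: ∫_{-1}^{0} (3*t - 3) sin(3*pi*t) dt = (1/pi) - (-2/pi) = 3/pi.
Integrating by parts (boundary term plus one more integral), an antiderivative of (2*t + 1) sin(3*pi*t) is -2*t*cos(3*pi*t)/(3*pi) + 2*sin(3*pi*t)/(9*pi**2) - cos(3*pi*t)/(3*pi); evaluating from 0 to 1: ∫_{0}^{1} (2*t + 1) sin(3*pi*t) dt = (1/pi) - (-1/(3*pi)) = 4/(3*pi).
So ∫_{-1}^{1} f(t) sin(3*pi*t) dt = 13/(3*pi).
Hence Im(c_{3}) = (-1/2)·(13/(3*pi)) = -13/(6*pi).

-13/(6*pi)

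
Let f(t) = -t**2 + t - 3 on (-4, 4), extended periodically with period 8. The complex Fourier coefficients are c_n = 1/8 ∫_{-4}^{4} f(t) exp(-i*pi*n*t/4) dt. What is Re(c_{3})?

Since f is real-valued, Re(c_{3}) = 1/8 ∫_{-4}^{4} f(t) cos(3*pi*t/4) dt = a_{3}/2.
Integrating by parts twice (tabular method), an antiderivative of (-t**2 + t - 3) cos(3*pi*t/4) is -4*t**2*sin(3*pi*t/4)/(3*pi) + 4*t*sin(3*pi*t/4)/(3*pi) - 32*t*cos(3*pi*t/4)/(9*pi**2) - 4*sin(3*pi*t/4)/pi + 128*sin(3*pi*t/4)/(27*pi**3) + 16*cos(3*pi*t/4)/(9*pi**2); evaluating from -4 to 4: ∫_{-4}^{4} (-t**2 + t - 3) cos(3*pi*t/4) dt = (112/(9*pi**2)) - (-16/pi**2) = 256/(9*pi**2).
Hence Re(c_{3}) = (1/8)·(256/(9*pi**2)) = 32/(9*pi**2).

32/(9*pi**2)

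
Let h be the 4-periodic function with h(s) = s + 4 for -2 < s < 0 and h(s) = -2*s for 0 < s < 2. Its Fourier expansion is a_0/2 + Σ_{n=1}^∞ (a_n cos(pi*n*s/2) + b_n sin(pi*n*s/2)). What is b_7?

b_7 = 1/2 ∫_{-2}^{2} h(s) sin(7*pi*s/2) ds.
Split the integral at the breakpoints.
Integrating by parts (boundary term plus one more integral), an antiderivative of (s + 4) sin(7*pi*s/2) is -2*s*cos(7*pi*s/2)/(7*pi) + 4*sin(7*pi*s/2)/(49*pi**2) - 8*cos(7*pi*s/2)/(7*pi); evaluating from -2 to 0: ∫_{-2}^{0} (s + 4) sin(7*pi*s/2) ds = (-8/(7*pi)) - (4/(7*pi)) = -12/(7*pi).
Integrating by parts (boundary term plus one more integral), an antiderivative of (-2*s) sin(7*pi*s/2) is 4*s*cos(7*pi*s/2)/(7*pi) - 8*sin(7*pi*s/2)/(49*pi**2); evaluating from 0 to 2: ∫_{0}^{2} (-2*s) sin(7*pi*s/2) ds = (-8/(7*pi)) - (0) = -8/(7*pi).
Summing the pieces and multiplying by (1/2) gives b_7 = -10/(7*pi).

-10/(7*pi)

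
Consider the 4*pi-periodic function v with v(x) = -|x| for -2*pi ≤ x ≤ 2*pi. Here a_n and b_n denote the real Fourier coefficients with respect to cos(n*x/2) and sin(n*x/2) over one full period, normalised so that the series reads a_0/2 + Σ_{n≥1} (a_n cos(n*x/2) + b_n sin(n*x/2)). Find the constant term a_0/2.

a_0 = (1/(2*pi)) ∫_{-2*pi}^{2*pi} v(x) dx = (1/(2*pi)) · (-4*pi**2) = -2*pi.
So the constant term a_0/2 = -pi.

-pi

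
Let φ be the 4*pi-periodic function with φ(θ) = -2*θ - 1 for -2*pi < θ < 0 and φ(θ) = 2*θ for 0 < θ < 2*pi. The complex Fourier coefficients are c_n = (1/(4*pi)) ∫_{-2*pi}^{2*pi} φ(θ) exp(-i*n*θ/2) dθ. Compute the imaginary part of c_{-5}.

Since φ is real-valued, Im(c_{-5}) = -(1/(4*pi)) ∫_{-2*pi}^{2*pi} φ(θ) sin(-5*θ/2) dθ = b_{5}/2.
Split the integral at the breakpoints.
Integrating by parts (boundary term plus one more integral), an antiderivative of (-2*θ - 1) sin(-5*θ/2) is -4*θ*cos(5*θ/2)/5 + 8*sin(5*θ/2)/25 - 2*cos(5*θ/2)/5; evaluating from -2*pi to 0: ∫_{-2*pi}^{0} (-2*θ - 1) sin(-5*θ/2) dθ = (-2/5) - (2/5 - 8*pi/5) = -4/5 + 8*pi/5.
Integrating by parts (boundary term plus one more integral), an antiderivative of (2*θ) sin(-5*θ/2) is 4*θ*cos(5*θ/2)/5 - 8*sin(5*θ/2)/25; evaluating from 0 to 2*pi: ∫_{0}^{2*pi} (2*θ) sin(-5*θ/2) dθ = (-8*pi/5) - (0) = -8*pi/5.
So ∫_{-2*pi}^{2*pi} φ(θ) sin(-5*θ/2) dθ = -4/5.
Hence Im(c_{-5}) = (-1/(4*pi))·(-4/5) = 1/(5*pi).

1/(5*pi)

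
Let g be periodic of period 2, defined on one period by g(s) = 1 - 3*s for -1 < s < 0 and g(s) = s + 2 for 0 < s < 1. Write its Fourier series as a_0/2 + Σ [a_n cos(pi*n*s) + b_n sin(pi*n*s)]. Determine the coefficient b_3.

b_3 = ∫_{-1}^{1} g(s) sin(3*pi*s) ds.
Split the integral at the breakpoints.
Integrating by parts (boundary term plus one more integral), an antiderivative of (1 - 3*s) sin(3*pi*s) is s*cos(3*pi*s)/pi - sin(3*pi*s)/(3*pi**2) - cos(3*pi*s)/(3*pi); evaluating from -1 to 0: ∫_{-1}^{0} (1 - 3*s) sin(3*pi*s) ds = (-1/(3*pi)) - (4/(3*pi)) = -5/(3*pi).
Integrating by parts (boundary term plus one more integral), an antiderivative of (s + 2) sin(3*pi*s) is -s*cos(3*pi*s)/(3*pi) + sin(3*pi*s)/(9*pi**2) - 2*cos(3*pi*s)/(3*pi); evaluating from 0 to 1: ∫_{0}^{1} (s + 2) sin(3*pi*s) ds = (1/pi) - (-2/(3*pi)) = 5/(3*pi).
Summing the pieces gives b_3 = 0.

0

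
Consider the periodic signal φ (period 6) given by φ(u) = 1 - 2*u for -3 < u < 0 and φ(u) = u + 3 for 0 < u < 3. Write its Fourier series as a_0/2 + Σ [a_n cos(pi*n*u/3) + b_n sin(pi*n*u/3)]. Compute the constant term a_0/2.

a_0 = 1/3 ∫_{-3}^{3} φ(u) du = 1/3 · (51/2) = 17/2.
So the constant term a_0/2 = 17/4.

17/4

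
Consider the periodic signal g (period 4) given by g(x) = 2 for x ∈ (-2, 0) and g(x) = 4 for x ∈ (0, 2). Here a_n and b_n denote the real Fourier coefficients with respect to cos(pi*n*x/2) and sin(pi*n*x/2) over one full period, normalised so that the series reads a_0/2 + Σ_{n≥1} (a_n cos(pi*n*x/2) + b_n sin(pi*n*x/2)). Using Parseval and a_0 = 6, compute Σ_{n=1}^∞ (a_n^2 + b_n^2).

2

Parseval: a_0^2/2 + Σ_{n≥1} (a_n^2+b_n^2) = 1/2 ∫_{-2}^{2} g(x)^2 dx = 20.
Subtract a_0^2/2 = 18: Σ (a_n^2+b_n^2) = 2.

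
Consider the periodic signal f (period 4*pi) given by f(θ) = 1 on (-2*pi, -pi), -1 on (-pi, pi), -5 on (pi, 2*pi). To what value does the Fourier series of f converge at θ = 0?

-1

f is continuous at θ = 0 with value -1, so the series converges to -1 there.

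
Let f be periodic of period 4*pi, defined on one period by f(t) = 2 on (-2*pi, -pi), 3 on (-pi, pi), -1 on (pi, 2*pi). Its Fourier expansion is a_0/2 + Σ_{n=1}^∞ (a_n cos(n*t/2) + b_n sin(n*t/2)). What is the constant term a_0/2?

7/4

a_0 = (1/(2*pi)) ∫_{-2*pi}^{2*pi} f(t) dt = (1/(2*pi)) · (7*pi) = 7/2.
So the constant term a_0/2 = 7/4.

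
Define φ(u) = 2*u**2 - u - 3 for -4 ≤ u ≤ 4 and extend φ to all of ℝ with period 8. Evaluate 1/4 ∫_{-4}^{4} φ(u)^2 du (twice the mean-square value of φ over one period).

1/4 ∫_{-4}^{4} φ(u)^2 du = 1/4 · (18616/15) = 4654/15.

4654/15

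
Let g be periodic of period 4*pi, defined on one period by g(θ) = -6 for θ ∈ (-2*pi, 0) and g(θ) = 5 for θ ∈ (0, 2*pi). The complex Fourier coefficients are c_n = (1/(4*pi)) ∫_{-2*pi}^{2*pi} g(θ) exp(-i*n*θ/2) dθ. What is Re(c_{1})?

0

Since g is real-valued, Re(c_{1}) = (1/(4*pi)) ∫_{-2*pi}^{2*pi} g(θ) cos(θ/2) dθ = a_{1}/2.
Split the integral at the breakpoints.
Directly, an antiderivative of (-6) cos(θ/2) is -12*sin(θ/2); evaluating from -2*pi to 0: ∫_{-2*pi}^{0} (-6) cos(θ/2) dθ = (0) - (0) = 0.
Directly, an antiderivative of (5) cos(θ/2) is 10*sin(θ/2); evaluating from 0 to 2*pi: ∫_{0}^{2*pi} (5) cos(θ/2) dθ = (0) - (0) = 0.
So ∫_{-2*pi}^{2*pi} g(θ) cos(θ/2) dθ = 0.
Hence Re(c_{1}) = (1/(4*pi))·(0) = 0.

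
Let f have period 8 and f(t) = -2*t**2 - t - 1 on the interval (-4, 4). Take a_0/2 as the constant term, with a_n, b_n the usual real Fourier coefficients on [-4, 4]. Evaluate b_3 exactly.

-8/(3*pi)

b_3 = 1/4 ∫_{-4}^{4} f(t) sin(3*pi*t/4) dt.
Integrating by parts twice (tabular method), an antiderivative of (-2*t**2 - t - 1) sin(3*pi*t/4) is 8*t**2*cos(3*pi*t/4)/(3*pi) - 64*t*sin(3*pi*t/4)/(9*pi**2) + 4*t*cos(3*pi*t/4)/(3*pi) - 16*sin(3*pi*t/4)/(9*pi**2) - 256*cos(3*pi*t/4)/(27*pi**3) + 4*cos(3*pi*t/4)/(3*pi); evaluating from -4 to 4: ∫_{-4}^{4} (-2*t**2 - t - 1) sin(3*pi*t/4) dt = (4*(64 - 333*pi**2)/(27*pi**3)) - (4*(64 - 261*pi**2)/(27*pi**3)) = -32/(3*pi).
Hence b_3 = (1/4)·(-32/(3*pi)) = -8/(3*pi).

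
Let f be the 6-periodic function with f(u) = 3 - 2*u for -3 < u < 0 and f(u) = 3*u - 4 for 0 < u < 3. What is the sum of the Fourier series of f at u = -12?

-1/2

u = -12 differs from u = 0 by -2 full period(s), and the series is 6-periodic.
At u = 0 the one-sided limits are f(0^-) = 3 and f(0^+) = -4.
By Dirichlet's theorem the series converges to their average, [(3) + (-4)]/2 = -1/2.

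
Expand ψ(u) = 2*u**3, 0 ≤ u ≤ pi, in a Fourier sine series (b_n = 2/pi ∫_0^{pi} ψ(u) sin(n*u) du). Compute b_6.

1/9 - 2*pi**2/3

b_6 = 2/pi ∫_0^{pi} (2*u**3) sin(6*u) du.
Integrating by parts three times (tabular method), an antiderivative of (2*u**3) sin(6*u) is -u**3*cos(6*u)/3 + u**2*sin(6*u)/6 + u*cos(6*u)/18 - sin(6*u)/108; evaluating from 0 to pi: ∫_{0}^{pi} (2*u**3) sin(6*u) du = (-pi**3/3 + pi/18) - (0) = -pi**3/3 + pi/18.
Hence b_6 = (2/pi)·(-pi**3/3 + pi/18) = 1/9 - 2*pi**2/3.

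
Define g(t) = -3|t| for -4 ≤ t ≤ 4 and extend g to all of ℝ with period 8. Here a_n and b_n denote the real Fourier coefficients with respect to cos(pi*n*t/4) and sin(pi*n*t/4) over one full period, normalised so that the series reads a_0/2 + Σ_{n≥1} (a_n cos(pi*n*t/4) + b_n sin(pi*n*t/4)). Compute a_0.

-12

a_0 = 1/4 ∫_{-4}^{4} g(t) dt = 1/4 · (-48) = -12.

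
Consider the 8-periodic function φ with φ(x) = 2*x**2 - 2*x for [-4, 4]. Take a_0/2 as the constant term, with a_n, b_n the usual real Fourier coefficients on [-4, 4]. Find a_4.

8/pi**2

a_4 = 1/4 ∫_{-4}^{4} φ(x) cos(pi*x) dx.
Integrating by parts twice (tabular method), an antiderivative of (2*x**2 - 2*x) cos(pi*x) is 2*x**2*sin(pi*x)/pi - 2*x*sin(pi*x)/pi + 4*x*cos(pi*x)/pi**2 - 4*sin(pi*x)/pi**3 - 2*cos(pi*x)/pi**2; evaluating from -4 to 4: ∫_{-4}^{4} (2*x**2 - 2*x) cos(pi*x) dx = (14/pi**2) - (-18/pi**2) = 32/pi**2.
Hence a_4 = (1/4)·(32/pi**2) = 8/pi**2.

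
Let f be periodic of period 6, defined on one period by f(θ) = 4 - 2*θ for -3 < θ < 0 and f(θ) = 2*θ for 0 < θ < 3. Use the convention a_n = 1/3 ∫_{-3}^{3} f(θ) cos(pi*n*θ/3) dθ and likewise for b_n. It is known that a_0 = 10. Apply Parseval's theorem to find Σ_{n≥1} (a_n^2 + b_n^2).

14

Parseval: a_0^2/2 + Σ_{n≥1} (a_n^2+b_n^2) = 1/3 ∫_{-3}^{3} f(θ)^2 dθ = 64.
Subtract a_0^2/2 = 50: Σ (a_n^2+b_n^2) = 14.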